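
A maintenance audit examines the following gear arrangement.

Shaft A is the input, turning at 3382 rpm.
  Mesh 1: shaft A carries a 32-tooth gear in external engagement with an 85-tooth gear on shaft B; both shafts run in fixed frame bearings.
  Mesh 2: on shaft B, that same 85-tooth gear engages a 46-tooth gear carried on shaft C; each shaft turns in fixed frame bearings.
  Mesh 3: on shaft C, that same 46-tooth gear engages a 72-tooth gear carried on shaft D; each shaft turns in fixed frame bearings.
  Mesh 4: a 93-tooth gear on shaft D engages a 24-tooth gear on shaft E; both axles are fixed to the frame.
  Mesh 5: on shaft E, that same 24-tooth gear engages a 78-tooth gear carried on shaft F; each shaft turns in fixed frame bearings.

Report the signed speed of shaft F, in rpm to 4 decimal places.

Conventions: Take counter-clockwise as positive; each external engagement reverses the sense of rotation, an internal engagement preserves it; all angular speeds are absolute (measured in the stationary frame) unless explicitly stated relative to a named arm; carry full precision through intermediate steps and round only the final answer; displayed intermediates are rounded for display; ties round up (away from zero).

-1792.1709 rpm

5-mesh fixed-axis compound train (all bearings frame-fixed)
mesh 1 [32T→85T]: ω = 3382.0000×32/85 = 1273.2235 rpm, sense flips to −
mesh 2 [85T→46T]: ω = 1273.2235×85/46 = 2352.6957 rpm, sense flips to +
mesh 3 [46T→72T]: ω = 2352.6957×46/72 = 1503.1111 rpm, sense flips to −
mesh 4 [93T→24T]: ω = 1503.1111×93/24 = 5824.5556 rpm, sense flips to +
mesh 5 [24T→78T]: ω = 5824.5556×24/78 = 1792.1709 rpm, sense flips to −
signed output speed = -1792.1709 rpm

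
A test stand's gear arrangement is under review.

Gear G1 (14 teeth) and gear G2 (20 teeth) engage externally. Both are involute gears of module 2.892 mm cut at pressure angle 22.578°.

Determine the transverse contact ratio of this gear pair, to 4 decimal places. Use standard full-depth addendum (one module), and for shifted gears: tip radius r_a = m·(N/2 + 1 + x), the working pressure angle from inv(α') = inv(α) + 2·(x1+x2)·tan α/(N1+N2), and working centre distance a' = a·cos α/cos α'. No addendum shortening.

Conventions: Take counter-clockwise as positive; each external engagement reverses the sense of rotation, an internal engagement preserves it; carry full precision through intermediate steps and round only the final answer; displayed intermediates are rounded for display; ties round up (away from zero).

1.4360

class = single-mesh tooth geometry [involute pair 14T × 20T, m = 2.892]
base radii: r_b1 = 18.692453, r_b2 = 26.703505
tip radii: r_a1 = 23.136000, r_a2 = 31.812000
no profile shift: α' = α, a' = a
action lengths: √(r_a1²−r_b1²) = 13.633293, √(r_a2²−r_b2²) = 17.289481
base pitch p_b = π·m·cos α = 8.389153
CR = (13.633293 + 17.289481 − 49.164000·sin 22.57800°)/8.389153 = 1.435986
contact ratio ≈ 1.4360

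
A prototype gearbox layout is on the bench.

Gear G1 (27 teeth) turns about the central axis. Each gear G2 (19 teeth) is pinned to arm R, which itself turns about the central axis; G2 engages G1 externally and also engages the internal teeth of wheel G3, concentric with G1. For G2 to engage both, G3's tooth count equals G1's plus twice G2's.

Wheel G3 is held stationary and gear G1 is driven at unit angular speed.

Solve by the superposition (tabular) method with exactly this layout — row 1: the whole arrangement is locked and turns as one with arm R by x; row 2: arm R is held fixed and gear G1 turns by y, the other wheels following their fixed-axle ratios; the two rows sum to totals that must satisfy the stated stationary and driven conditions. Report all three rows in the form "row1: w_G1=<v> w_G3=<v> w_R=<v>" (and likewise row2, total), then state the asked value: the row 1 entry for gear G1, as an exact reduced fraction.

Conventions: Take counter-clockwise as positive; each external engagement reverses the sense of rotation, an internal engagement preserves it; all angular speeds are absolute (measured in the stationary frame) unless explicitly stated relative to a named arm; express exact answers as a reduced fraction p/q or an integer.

row1: w_G1=27/92 w_G3=27/92 w_R=27/92
row2: w_G1=65/92 w_G3=-27/92 w_R=0
total: w_G1=1 w_G3=0 w_R=27/92
asked value: 27/92

class = planetary set [G3 = 27+2·19 = 65; Willis about the carrier]
row 1 — lock + rotate with arm: ω_sun = ω_ring = ω_arm = x
row 2 — arm fixed, fixed-axis ratios: sun y, ring −(27/65)·y, arm 0
boundary: total ω_ring = x − (27/65)·y = 0 and total ω_sun = x + y = 1  ⇒  y = 65/92, x = 27/92
row 2 ring = −(27/65)·65/92 = -27/92
totals (row 1 + row 2): sun 27/92 + 65/92 = 1, ring 27/92 + (-27/92) = 0, arm 27/92 + 0 = 27/92
asked cell (row1, sun) = 27/92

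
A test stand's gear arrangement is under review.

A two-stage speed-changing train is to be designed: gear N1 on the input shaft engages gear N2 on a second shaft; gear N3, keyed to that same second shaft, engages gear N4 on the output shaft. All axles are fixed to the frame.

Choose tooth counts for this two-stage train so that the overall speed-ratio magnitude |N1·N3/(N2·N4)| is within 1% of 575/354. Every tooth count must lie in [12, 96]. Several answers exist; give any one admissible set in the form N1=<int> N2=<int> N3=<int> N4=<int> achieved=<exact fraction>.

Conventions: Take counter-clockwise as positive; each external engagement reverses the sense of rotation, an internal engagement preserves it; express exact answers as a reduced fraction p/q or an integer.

N1=23 N2=12 N3=50 N4=59 achieved=575/354

class = fixed-axis compound train [2-stage, 575/354 wanted]
target = 575/354 in lowest terms: an exact hit needs N1·N3 = k·575 and N2·N4 = k·354 for one integer k, every count in [12, 96]; additionally prefer no 1:1 stage (N1 ≠ N2, N3 ≠ N4)
k = 1: no 1:1-free in-range split of k·575 and k·354 into factor pairs; take k = 2
k = 2: N1·N3 = 1150 = 23·50, N2·N4 = 708 = 12·59
achieved = 23·50/(12·59) = 575/354; |achieved − target| = 0 ≤ 23/1416 ✓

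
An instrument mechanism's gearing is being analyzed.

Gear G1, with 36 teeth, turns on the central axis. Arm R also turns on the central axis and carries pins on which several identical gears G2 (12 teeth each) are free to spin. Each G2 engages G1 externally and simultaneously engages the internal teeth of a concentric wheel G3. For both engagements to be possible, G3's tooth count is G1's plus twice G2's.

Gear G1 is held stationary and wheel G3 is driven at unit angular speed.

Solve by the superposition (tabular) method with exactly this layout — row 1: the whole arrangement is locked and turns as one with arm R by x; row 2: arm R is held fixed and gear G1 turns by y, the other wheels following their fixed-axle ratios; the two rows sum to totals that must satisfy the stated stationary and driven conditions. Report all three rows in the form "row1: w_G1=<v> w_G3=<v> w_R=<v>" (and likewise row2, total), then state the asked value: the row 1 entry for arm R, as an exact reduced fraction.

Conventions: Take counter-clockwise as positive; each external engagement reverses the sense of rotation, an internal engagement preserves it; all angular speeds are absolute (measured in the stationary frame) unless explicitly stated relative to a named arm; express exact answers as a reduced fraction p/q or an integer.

row1: w_G1=5/8 w_G3=5/8 w_R=5/8
row2: w_G1=-5/8 w_G3=3/8 w_R=0
total: w_G1=0 w_G3=1 w_R=5/8
asked value: 5/8

class = planetary set [G3 = 36+2·12 = 60; Willis about the carrier]
row 1: whole set turns with the arm by x
row 2 (arm held, sun turns y): ω_ring = −(36/60)·y, ω_arm = 0
boundary: total ω_sun = x + y = 0 and total ω_ring = x − (36/60)·y = 1  ⇒  y = -5/8, x = 5/8
row 2 ring = −(36/60)·(-5/8) = 3/8
totals (row 1 + row 2): sun 5/8 + (-5/8) = 0, ring 5/8 + 3/8 = 1, arm 5/8 + 0 = 5/8
asked cell (row1, arm) = 5/8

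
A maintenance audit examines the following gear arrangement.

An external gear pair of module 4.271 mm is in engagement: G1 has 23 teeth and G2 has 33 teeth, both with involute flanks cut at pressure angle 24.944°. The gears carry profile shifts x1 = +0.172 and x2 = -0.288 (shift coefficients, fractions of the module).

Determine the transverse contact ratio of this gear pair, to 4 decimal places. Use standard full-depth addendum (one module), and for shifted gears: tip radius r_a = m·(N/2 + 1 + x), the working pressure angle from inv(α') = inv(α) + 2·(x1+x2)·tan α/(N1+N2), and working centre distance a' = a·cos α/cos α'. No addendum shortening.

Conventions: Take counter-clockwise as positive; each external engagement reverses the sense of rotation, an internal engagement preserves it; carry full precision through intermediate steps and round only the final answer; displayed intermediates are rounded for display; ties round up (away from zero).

1.4685

single-mesh involute tooth geometry (23T engaging 33T at module 4.271)
base radii: r_b1 = 44.534933, r_b2 = 63.897948
tip radii: r_a1 = 54.122112, r_a2 = 73.512452
inv(α') = inv(24.944°) + 2·(+0.172-0.288)·tan α/(23+33) = 0.02783644  ⇒  α' = 24.42133°
a' = a·cos α / cos α' = 119.5880·cos 24.944°/cos 24.42133° = 119.087674
action lengths: √(r_a1²−r_b1²) = 30.754556, √(r_a2²−r_b2²) = 36.347392
base pitch p_b = π·m·cos α = 12.166141
CR = (30.754556 + 36.347392 − 119.087674·sin 24.42133°)/12.166141 = 1.468497
contact ratio ≈ 1.4685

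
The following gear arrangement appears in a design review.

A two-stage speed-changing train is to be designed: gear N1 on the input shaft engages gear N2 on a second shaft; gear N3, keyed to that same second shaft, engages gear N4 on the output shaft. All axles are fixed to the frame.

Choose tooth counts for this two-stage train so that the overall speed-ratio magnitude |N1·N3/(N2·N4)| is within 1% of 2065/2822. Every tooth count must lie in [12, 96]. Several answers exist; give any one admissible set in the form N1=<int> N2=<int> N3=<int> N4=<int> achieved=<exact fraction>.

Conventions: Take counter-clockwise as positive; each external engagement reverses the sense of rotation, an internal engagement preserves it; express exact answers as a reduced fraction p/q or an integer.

class = fixed-axis compound train [2-stage, 2065/2822 wanted]
target = 2065/2822 in lowest terms: an exact hit needs N1·N3 = k·2065 and N2·N4 = k·2822 for one integer k, every count in [12, 96]; additionally prefer no 1:1 stage (N1 ≠ N2, N3 ≠ N4)
k = 1: N1·N3 = 2065 = 35·59, N2·N4 = 2822 = 34·83
achieved = 35·59/(34·83) = 2065/2822; |achieved − target| = 0 ≤ 413/56440 ✓

N1=35 N2=34 N3=59 N4=83 achieved=2065/2822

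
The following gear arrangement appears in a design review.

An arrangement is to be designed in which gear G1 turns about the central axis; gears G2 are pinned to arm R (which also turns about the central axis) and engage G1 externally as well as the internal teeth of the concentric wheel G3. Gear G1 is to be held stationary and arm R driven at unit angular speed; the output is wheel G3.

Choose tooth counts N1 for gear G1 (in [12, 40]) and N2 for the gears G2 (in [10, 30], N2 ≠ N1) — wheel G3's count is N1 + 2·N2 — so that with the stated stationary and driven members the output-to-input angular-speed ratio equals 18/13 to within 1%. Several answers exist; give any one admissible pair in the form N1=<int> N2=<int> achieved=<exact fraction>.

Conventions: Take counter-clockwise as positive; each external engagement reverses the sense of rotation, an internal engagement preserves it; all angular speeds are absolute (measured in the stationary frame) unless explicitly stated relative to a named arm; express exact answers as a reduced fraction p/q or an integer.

N1=15 N2=12 achieved=18/13

topology: planetary set — design target 18/13, arm = carrier (Willis)
Willis with ω_sun = 0: ω_ring/ω_arm = (N1+N3)/N3; set equal to 18/13  ⇒  N3/N1 = 1/(18/13 − 1) = 13/5
N3 = N1 + 2·N2  ⇒  N2/N1 = (N3/N1 − 1)/2 = (13/5 − 1)/2 = 4/5
smallest multiple with N1 ≥ 12 and N2 ≥ 10: k = 3  ⇒  N1 = 3·5 = 15, N2 = 3·4 = 12 (N1 ≤ 40, N2 ≤ 30, N2 ≠ N1 ✓), N3 = 15 + 2·12 = 39
check: (N1+N3)/N3 with N1 = 15, N3 = 39 gives 18/13; |achieved − target| = 0 ≤ 9/650 ✓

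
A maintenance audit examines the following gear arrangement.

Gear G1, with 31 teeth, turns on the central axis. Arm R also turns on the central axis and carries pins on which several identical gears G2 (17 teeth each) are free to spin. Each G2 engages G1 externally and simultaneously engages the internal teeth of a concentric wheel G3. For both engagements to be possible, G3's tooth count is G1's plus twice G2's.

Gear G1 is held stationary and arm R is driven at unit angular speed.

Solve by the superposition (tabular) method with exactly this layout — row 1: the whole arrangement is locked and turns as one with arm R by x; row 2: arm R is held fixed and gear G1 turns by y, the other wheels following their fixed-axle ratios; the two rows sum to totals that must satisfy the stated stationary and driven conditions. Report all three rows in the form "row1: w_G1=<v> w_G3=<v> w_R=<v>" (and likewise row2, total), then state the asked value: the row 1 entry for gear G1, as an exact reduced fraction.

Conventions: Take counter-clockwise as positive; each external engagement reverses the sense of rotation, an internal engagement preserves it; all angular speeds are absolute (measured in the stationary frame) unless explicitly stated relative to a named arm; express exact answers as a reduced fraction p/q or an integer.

planetary set (31T centre, 17T on arm, 65T internal) — Willis relation
row 1 (train locked, turned with arm): all members turn x
row 2: sun turns y, ring = −(31/65)·y, arm 0
boundary: total ω_sun = x + y = 0 and total ω_arm = x = 1  ⇒  y = -1, x = 1
row 2 ring = −(31/65)·(-1) = 31/65
totals (row 1 + row 2): sun 1 + (-1) = 0, ring 1 + 31/65 = 96/65, arm 1 + 0 = 1
asked cell (row1, sun) = 1

row1: w_G1=1 w_G3=1 w_R=1
row2: w_G1=-1 w_G3=31/65 w_R=0
total: w_G1=0 w_G3=96/65 w_R=1
asked value: 1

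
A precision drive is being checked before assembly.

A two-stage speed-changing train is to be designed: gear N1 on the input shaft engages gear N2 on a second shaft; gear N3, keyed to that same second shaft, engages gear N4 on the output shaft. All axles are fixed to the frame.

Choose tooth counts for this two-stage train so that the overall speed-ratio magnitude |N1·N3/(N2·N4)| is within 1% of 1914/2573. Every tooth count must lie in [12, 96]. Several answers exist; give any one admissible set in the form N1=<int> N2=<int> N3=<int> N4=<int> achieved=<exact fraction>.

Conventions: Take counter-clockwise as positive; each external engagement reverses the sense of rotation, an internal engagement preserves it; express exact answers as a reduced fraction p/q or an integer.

N1=22 N2=31 N3=87 N4=83 achieved=1914/2573

class = fixed-axis compound train [2-stage, 1914/2573 wanted]
target = 1914/2573 in lowest terms: an exact hit needs N1·N3 = k·1914 and N2·N4 = k·2573 for one integer k, every count in [12, 96]; additionally prefer no 1:1 stage (N1 ≠ N2, N3 ≠ N4)
k = 1: N1·N3 = 1914 = 22·87, N2·N4 = 2573 = 31·83
achieved = 22·87/(31·83) = 1914/2573; |achieved − target| = 0 ≤ 957/128650 ✓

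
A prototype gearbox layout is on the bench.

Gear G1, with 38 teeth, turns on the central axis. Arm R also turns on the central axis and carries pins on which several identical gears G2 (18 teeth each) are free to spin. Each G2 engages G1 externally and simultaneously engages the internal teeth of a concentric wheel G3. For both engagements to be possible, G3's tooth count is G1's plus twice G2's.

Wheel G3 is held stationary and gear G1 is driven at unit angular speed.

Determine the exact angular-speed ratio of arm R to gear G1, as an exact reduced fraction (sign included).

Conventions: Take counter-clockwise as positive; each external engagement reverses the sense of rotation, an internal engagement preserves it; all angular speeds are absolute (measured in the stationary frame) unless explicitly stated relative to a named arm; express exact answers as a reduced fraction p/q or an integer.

recognized (axles ride arm R): planetary set, 38/18/74 teeth
ring teeth: 38 + 2·18 = 74
38(ω_sun−ω_arm) = −74(ω_ring−ω_arm),  ω_ring = 0, ω_sun = 1
38(1−ω_arm) = −74(0−ω_arm)  ⇒  112·ω_arm = 38  ⇒  ω_arm = 19/56
ω_out/ω_in = 19/56

19/56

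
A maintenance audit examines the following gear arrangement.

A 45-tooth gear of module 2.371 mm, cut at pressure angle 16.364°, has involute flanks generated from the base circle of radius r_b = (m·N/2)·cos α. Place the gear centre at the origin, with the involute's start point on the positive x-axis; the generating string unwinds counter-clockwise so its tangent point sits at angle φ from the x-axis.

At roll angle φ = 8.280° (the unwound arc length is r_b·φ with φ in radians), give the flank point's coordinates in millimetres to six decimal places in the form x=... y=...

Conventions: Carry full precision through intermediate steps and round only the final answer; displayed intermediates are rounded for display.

x=51.718160 y=0.051387

single-mesh involute tooth geometry (45T wheel at module 2.371)
pitch radius r_p = m·N/2 = 2.371·45/2 = 53.347500
base radius r_b = r_p·cos α = 53.347500·cos 16.364° = 51.186456
roll angle φ = 8.280° = 0.14451326 rad
x = r_b·(cos φ + φ·sin φ) = 51.718160
y = r_b·(sin φ − φ·cos φ) = 0.051387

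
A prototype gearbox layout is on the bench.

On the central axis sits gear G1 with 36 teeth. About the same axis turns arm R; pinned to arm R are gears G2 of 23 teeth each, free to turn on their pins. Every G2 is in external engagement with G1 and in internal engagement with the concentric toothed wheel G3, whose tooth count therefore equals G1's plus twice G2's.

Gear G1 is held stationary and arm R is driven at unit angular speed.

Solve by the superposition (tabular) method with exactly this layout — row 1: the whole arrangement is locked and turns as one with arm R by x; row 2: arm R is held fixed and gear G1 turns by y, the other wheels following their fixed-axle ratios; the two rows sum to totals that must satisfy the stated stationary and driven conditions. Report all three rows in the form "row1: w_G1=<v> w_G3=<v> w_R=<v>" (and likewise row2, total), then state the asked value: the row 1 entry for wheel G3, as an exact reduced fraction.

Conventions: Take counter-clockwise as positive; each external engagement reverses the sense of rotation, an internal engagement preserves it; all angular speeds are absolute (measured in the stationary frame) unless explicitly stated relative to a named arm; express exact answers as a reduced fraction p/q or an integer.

topology: planetary set — G1 36T / G2 23T / G3 82T, arm = carrier (Willis)
row 1 — lock + rotate with arm: ω_sun = ω_ring = ω_arm = x
row 2 (arm held, sun turns y): ω_ring = −(36/82)·y, ω_arm = 0
boundary: total ω_sun = x + y = 0 and total ω_arm = x = 1  ⇒  y = -1, x = 1
row 2 ring = −(36/82)·(-1) = 18/41
totals (row 1 + row 2): sun 1 + (-1) = 0, ring 1 + 18/41 = 59/41, arm 1 + 0 = 1
asked cell (row1, ring) = 1

row1: w_G1=1 w_G3=1 w_R=1
row2: w_G1=-1 w_G3=18/41 w_R=0
total: w_G1=0 w_G3=59/41 w_R=1
asked value: 1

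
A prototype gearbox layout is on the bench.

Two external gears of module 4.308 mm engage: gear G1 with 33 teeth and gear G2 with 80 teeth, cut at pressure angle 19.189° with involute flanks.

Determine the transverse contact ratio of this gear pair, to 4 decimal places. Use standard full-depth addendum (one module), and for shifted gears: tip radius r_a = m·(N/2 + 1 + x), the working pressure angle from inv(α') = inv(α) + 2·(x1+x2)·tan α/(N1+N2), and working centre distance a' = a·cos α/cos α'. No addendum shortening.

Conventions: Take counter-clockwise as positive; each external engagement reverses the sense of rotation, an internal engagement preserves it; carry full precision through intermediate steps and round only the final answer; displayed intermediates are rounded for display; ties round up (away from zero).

1.7948

topology: single-mesh involute geometry — m = 4.308, 33T/80T pair
base radii: r_b1 = 67.132648, r_b2 = 162.745813
tip radii: r_a1 = 75.390000, r_a2 = 176.628000
no profile shift: α' = α, a' = a
action lengths: √(r_a1²−r_b1²) = 34.305389, √(r_a2²−r_b2²) = 68.638551
base pitch p_b = π·m·cos α = 12.782026
CR = (34.305389 + 68.638551 − 243.402000·sin 19.18900°)/12.782026 = 1.794807
contact ratio ≈ 1.7948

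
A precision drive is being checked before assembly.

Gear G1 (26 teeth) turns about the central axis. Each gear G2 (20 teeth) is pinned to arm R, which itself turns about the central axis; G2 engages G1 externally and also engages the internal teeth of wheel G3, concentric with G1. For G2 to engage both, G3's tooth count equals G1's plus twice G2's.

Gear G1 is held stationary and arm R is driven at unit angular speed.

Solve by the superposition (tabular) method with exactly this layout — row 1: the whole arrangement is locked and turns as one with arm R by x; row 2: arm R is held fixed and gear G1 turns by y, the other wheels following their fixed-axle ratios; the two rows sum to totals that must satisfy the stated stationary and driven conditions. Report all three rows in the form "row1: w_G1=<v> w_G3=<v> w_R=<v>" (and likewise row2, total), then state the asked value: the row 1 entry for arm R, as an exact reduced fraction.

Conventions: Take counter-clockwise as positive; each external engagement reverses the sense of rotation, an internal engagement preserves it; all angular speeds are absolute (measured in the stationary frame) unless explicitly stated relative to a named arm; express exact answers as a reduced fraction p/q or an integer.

row1: w_G1=1 w_G3=1 w_R=1
row2: w_G1=-1 w_G3=13/33 w_R=0
total: w_G1=0 w_G3=46/33 w_R=1
asked value: 1

recognized (axles ride arm R): planetary set, 26/20/66 teeth
row 1 (train locked, turned with arm): all members turn x
row 2 (arm held, sun turns y): ω_ring = −(26/66)·y, ω_arm = 0
boundary: total ω_sun = x + y = 0 and total ω_arm = x = 1  ⇒  y = -1, x = 1
row 2 ring = −(26/66)·(-1) = 13/33
totals (row 1 + row 2): sun 1 + (-1) = 0, ring 1 + 13/33 = 46/33, arm 1 + 0 = 1
asked cell (row1, arm) = 1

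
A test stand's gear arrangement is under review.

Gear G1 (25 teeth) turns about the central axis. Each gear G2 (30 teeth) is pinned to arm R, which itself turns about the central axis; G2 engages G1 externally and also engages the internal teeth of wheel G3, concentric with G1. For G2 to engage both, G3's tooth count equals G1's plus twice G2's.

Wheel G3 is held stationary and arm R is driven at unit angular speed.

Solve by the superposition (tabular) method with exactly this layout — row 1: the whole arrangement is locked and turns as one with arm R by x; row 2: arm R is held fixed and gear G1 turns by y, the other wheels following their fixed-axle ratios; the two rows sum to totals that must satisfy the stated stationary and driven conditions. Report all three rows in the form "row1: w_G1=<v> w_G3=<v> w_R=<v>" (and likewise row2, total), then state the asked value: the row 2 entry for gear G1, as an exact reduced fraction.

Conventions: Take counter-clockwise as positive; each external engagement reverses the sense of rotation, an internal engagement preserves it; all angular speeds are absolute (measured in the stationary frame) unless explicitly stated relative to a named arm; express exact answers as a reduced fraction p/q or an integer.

row1: w_G1=1 w_G3=1 w_R=1
row2: w_G1=17/5 w_G3=-1 w_R=0
total: w_G1=22/5 w_G3=0 w_R=1
asked value: 17/5

class = planetary set [G3 = 25+2·30 = 85; Willis about the carrier]
row 1 (train locked, turned with arm): all members turn x
row 2: sun turns y, ring = −(25/85)·y, arm 0
boundary: total ω_ring = x − (25/85)·y = 0 and total ω_arm = x = 1  ⇒  y = 17/5, x = 1
row 2 ring = −(25/85)·17/5 = -1
totals (row 1 + row 2): sun 1 + 17/5 = 22/5, ring 1 + (-1) = 0, arm 1 + 0 = 1
asked cell (row2, sun) = 17/5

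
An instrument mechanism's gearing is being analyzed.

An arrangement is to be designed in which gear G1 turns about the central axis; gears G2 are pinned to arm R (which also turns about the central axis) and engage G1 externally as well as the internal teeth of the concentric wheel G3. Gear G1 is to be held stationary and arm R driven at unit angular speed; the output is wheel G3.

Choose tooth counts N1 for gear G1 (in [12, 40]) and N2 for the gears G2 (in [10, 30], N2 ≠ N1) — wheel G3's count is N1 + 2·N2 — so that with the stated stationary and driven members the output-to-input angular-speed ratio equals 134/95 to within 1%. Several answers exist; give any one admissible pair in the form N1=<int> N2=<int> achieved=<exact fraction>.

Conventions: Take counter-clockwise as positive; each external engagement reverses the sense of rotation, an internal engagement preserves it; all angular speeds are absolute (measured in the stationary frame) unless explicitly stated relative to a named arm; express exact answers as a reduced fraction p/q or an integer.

N1=39 N2=28 achieved=134/95

design class (target 134/95): planetary set
Willis with ω_sun = 0: ω_ring/ω_arm = (N1+N3)/N3; set equal to 134/95  ⇒  N3/N1 = 1/(134/95 − 1) = 95/39
N3 = N1 + 2·N2  ⇒  N2/N1 = (N3/N1 − 1)/2 = (95/39 − 1)/2 = 28/39
smallest multiple with N1 ≥ 12 and N2 ≥ 10: k = 1  ⇒  N1 = 1·39 = 39, N2 = 1·28 = 28 (N1 ≤ 40, N2 ≤ 30, N2 ≠ N1 ✓), N3 = 39 + 2·28 = 95
check: (N1+N3)/N3 with N1 = 39, N3 = 95 gives 134/95; |achieved − target| = 0 ≤ 67/4750 ✓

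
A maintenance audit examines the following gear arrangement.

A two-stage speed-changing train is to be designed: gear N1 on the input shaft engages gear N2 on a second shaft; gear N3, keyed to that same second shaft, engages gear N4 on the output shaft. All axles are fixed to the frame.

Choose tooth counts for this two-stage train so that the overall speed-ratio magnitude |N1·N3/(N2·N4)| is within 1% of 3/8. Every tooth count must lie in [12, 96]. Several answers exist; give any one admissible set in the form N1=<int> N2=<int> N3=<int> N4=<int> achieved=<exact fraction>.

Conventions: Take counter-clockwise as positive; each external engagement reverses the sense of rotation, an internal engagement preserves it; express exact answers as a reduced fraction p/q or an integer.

N1=12 N2=16 N3=12 N4=24 achieved=3/8

design class (target 3/8): fixed-axis compound train
target = 3/8 in lowest terms: an exact hit needs N1·N3 = k·3 and N2·N4 = k·8 for one integer k, every count in [12, 96]; additionally prefer no 1:1 stage (N1 ≠ N2, N3 ≠ N4)
k = 1…47: no 1:1-free in-range split of k·3 and k·8 into factor pairs; take k = 48
k = 48: N1·N3 = 144 = 12·12, N2·N4 = 384 = 16·24
achieved = 12·12/(16·24) = 3/8; |achieved − target| = 0 ≤ 3/800 ✓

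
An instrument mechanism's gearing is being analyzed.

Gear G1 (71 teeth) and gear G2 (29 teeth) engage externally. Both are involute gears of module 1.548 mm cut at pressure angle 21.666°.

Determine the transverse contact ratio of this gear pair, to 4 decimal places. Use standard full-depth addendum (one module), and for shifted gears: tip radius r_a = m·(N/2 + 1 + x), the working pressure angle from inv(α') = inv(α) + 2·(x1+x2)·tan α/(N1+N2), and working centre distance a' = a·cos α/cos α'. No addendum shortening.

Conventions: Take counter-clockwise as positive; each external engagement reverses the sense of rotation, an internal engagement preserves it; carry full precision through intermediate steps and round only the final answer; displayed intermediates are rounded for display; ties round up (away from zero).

1.6483

class = single-mesh tooth geometry [involute pair 71T × 29T, m = 1.548]
base radii: r_b1 = 51.071600, r_b2 = 20.860231
tip radii: r_a1 = 56.502000, r_a2 = 23.994000
no profile shift: α' = α, a' = a
action lengths: √(r_a1²−r_b1²) = 24.169561, √(r_a2²−r_b2²) = 11.855918
base pitch p_b = π·m·cos α = 4.519610
CR = (24.169561 + 11.855918 − 77.400000·sin 21.66600°)/4.519610 = 1.648319
contact ratio ≈ 1.6483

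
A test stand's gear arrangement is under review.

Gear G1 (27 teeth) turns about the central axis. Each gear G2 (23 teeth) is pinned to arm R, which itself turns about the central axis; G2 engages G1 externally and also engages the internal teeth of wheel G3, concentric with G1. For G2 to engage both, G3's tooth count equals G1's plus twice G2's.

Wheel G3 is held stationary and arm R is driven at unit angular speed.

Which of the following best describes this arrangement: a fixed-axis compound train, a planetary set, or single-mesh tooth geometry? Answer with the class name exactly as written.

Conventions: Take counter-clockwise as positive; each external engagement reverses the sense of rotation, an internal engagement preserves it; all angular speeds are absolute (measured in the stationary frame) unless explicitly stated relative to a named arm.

planetary set

planetary set (27T centre, 23T on arm, 73T internal) — Willis relation
classification: planetary set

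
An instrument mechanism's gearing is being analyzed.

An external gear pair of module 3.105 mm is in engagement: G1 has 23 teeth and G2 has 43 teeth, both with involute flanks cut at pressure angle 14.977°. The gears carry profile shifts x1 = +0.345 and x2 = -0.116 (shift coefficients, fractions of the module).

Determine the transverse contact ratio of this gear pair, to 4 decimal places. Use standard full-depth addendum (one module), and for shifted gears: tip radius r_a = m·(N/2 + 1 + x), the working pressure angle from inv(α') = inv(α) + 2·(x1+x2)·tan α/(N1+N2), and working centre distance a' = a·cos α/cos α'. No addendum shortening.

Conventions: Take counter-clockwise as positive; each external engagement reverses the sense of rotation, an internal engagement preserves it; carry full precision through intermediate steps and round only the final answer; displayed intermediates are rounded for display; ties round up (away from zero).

1.7971

single-mesh involute tooth geometry (23T engaging 43T at module 3.105)
base radii: r_b1 = 34.494504, r_b2 = 64.489724
tip radii: r_a1 = 39.883725, r_a2 = 69.502320
inv(α') = inv(14.977°) + 2·(+0.345-0.116)·tan α/(23+43) = 0.00797745  ⇒  α' = 16.33053°
a' = a·cos α / cos α' = 102.4650·cos 14.977°/cos 16.33053° = 103.145573
action lengths: √(r_a1²−r_b1²) = 20.021008, √(r_a2²−r_b2²) = 25.916172
base pitch p_b = π·m·cos α = 9.423276
CR = (20.021008 + 25.916172 − 103.145573·sin 16.33053°)/9.423276 = 1.797135
contact ratio ≈ 1.7971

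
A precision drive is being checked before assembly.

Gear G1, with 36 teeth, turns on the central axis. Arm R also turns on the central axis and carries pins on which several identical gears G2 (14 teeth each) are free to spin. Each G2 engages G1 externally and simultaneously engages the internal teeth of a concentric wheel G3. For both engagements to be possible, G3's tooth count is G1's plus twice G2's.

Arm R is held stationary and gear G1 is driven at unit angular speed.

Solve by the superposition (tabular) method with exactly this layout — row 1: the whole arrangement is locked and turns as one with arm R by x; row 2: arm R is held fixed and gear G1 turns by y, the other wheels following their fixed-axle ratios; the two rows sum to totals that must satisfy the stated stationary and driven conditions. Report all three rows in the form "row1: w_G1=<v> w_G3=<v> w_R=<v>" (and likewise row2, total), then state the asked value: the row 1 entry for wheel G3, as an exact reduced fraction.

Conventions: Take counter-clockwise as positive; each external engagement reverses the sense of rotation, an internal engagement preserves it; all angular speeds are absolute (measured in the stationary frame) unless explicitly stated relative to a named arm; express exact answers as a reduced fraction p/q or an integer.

row1: w_G1=0 w_G3=0 w_R=0
row2: w_G1=1 w_G3=-9/16 w_R=0
total: w_G1=1 w_G3=-9/16 w_R=0
asked value: 0

planetary set (36T centre, 14T on arm, 64T internal) — Willis relation
row 1 — lock + rotate with arm: ω_sun = ω_ring = ω_arm = x
superposition row 2 [arm held]: sun y, ring −(36/64)·y, arm 0
boundary: total ω_arm = x = 0 and total ω_sun = x + y = 1  ⇒  y = 1, x = 0
row 2 ring = −(36/64)·1 = -9/16
totals (row 1 + row 2): sun 0 + 1 = 1, ring 0 + (-9/16) = -9/16, arm 0 + 0 = 0
asked cell (row1, ring) = 0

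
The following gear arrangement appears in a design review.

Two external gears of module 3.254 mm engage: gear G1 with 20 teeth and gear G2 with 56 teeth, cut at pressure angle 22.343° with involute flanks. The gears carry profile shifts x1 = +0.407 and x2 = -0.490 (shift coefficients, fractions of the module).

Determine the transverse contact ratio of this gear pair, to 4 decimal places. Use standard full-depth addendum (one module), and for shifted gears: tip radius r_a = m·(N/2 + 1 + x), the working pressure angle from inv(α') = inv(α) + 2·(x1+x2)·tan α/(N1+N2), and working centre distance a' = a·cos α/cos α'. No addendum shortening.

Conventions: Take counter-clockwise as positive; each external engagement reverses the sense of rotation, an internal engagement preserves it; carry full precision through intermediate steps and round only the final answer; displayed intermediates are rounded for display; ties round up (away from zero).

1.5050

recognized (one external pair, fixed centres): single-mesh tooth geometry, m = 3.254, N1 = 20, N2 = 56
base radii: r_b1 = 30.097049, r_b2 = 84.271737
tip radii: r_a1 = 37.118378, r_a2 = 92.771540
inv(α') = inv(22.343°) + 2·(+0.407-0.490)·tan α/(20+56) = 0.02015025  ⇒  α' = 22.03380°
a' = a·cos α / cos α' = 123.6520·cos 22.343°/cos 22.03380° = 123.380137
action lengths: √(r_a1²−r_b1²) = 21.724217, √(r_a2²−r_b2²) = 38.792176
base pitch p_b = π·m·cos α = 9.455267
CR = (21.724217 + 38.792176 − 123.380137·sin 22.03380°)/9.455267 = 1.504971
contact ratio ≈ 1.5050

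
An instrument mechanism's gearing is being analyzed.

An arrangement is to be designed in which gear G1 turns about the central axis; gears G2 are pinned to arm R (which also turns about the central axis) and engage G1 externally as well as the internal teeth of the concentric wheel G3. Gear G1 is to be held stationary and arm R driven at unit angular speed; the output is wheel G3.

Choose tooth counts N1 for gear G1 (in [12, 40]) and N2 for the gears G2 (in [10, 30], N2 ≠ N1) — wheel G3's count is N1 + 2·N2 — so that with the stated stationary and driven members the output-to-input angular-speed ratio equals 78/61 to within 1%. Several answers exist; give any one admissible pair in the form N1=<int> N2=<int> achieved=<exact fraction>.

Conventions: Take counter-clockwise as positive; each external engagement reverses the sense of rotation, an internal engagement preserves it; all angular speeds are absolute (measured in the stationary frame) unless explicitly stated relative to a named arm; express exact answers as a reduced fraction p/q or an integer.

N1=17 N2=22 achieved=78/61

planetary set to be sized for 78/61 (Willis relation)
Willis with ω_sun = 0: ω_ring/ω_arm = (N1+N3)/N3; set equal to 78/61  ⇒  N3/N1 = 1/(78/61 − 1) = 61/17
N3 = N1 + 2·N2  ⇒  N2/N1 = (N3/N1 − 1)/2 = (61/17 − 1)/2 = 22/17
smallest multiple with N1 ≥ 12 and N2 ≥ 10: k = 1  ⇒  N1 = 1·17 = 17, N2 = 1·22 = 22 (N1 ≤ 40, N2 ≤ 30, N2 ≠ N1 ✓), N3 = 17 + 2·22 = 61
check: (N1+N3)/N3 with N1 = 17, N3 = 61 gives 78/61; |achieved − target| = 0 ≤ 39/3050 ✓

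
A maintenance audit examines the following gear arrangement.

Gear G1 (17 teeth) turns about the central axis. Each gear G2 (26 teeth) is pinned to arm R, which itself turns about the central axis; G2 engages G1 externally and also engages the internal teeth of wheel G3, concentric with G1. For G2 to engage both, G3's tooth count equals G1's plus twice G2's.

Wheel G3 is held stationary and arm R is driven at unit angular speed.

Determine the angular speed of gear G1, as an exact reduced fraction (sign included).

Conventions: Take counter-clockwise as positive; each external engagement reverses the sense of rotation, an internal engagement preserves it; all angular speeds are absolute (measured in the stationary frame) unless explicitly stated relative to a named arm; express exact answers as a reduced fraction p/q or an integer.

recognized (axles ride arm R): planetary set, 17/26/69 teeth
ring teeth: 17 + 2·26 = 69
17(ω_sun−ω_arm) = −69(ω_ring−ω_arm),  ω_ring = 0, ω_arm = 1
ω_sun = 1 − (69/17)(0−1) = 86/17
exact speed ratio = 86/17

86/17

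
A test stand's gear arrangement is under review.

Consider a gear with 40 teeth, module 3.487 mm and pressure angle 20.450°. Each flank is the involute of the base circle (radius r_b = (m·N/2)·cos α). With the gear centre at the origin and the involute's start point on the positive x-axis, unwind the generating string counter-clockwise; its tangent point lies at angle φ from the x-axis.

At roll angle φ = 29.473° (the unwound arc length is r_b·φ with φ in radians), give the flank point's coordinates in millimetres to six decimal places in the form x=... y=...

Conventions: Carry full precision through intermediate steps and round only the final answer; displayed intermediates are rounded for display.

topology: single-mesh involute geometry — m = 3.487, N = 40
pitch radius r_p = m·N/2 = 3.487·40/2 = 69.740000
base radius r_b = r_p·cos α = 69.740000·cos 20.450° = 65.344807
roll angle φ = 29.473° = 0.51440089 rad
x = r_b·(cos φ + φ·sin φ) = 73.426637
y = r_b·(sin φ − φ·cos φ) = 2.887084

x=73.426637 y=2.887084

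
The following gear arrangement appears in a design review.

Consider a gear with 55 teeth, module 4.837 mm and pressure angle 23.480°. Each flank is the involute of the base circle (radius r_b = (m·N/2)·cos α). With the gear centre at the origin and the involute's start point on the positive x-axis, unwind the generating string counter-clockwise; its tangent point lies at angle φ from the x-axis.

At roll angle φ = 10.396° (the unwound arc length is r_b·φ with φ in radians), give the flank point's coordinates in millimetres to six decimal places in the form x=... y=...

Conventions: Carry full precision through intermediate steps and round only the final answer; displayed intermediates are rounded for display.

topology: single-mesh involute geometry — m = 4.837, N = 55
pitch radius r_p = m·N/2 = 4.837·55/2 = 133.017500
base radius r_b = r_p·cos α = 133.017500·cos 23.480° = 122.003546
roll angle φ = 10.396° = 0.18144443 rad
x = r_b·(cos φ + φ·sin φ) = 123.995352
y = r_b·(sin φ − φ·cos φ) = 0.242132

x=123.995352 y=0.242132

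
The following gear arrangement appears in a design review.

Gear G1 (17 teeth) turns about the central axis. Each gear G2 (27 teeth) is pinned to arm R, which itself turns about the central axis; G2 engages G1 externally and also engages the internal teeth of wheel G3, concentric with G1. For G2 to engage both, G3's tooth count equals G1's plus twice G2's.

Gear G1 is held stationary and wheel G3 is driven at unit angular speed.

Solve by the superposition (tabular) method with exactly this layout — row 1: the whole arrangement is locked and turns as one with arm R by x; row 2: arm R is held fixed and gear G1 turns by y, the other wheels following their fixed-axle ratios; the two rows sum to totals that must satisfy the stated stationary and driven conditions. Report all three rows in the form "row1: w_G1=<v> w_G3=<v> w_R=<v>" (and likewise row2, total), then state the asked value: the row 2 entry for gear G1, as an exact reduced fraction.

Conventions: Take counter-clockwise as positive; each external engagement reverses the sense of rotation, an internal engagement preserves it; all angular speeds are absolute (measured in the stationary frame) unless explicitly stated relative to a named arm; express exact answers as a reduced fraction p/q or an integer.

recognized (axles ride arm R): planetary set, 17/27/71 teeth
row 1 — lock + rotate with arm: ω_sun = ω_ring = ω_arm = x
row 2 — arm fixed, fixed-axis ratios: sun y, ring −(17/71)·y, arm 0
boundary: total ω_sun = x + y = 0 and total ω_ring = x − (17/71)·y = 1  ⇒  y = -71/88, x = 71/88
row 2 ring = −(17/71)·(-71/88) = 17/88
totals (row 1 + row 2): sun 71/88 + (-71/88) = 0, ring 71/88 + 17/88 = 1, arm 71/88 + 0 = 71/88
asked cell (row2, sun) = -71/88

row1: w_G1=71/88 w_G3=71/88 w_R=71/88
row2: w_G1=-71/88 w_G3=17/88 w_R=0
total: w_G1=0 w_G3=1 w_R=71/88
asked value: -71/88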